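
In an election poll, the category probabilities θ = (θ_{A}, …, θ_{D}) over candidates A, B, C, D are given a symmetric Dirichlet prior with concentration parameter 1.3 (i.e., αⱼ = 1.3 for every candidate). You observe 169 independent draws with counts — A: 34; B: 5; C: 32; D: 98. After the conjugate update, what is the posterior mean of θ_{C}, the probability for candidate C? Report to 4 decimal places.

The Dirichlet prior is conjugate to the Multinomial likelihood: each posterior αⱼ = prior αⱼ + observed count nⱼ.
Posterior concentration: (35.3, 6.3, 33.3, 99.3), total = 174.2.
E[θ_{C}|data] = α_{C}/Σα = 33.3/174.2 = 0.1912.

0.1912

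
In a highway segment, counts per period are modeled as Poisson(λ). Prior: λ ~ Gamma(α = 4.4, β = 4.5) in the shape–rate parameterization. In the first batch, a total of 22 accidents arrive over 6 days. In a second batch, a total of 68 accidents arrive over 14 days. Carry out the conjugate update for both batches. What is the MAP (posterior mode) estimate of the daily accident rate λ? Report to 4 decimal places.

3.8122

With a Gamma(shape α, rate β) prior, the Poisson likelihood is conjugate: the posterior is Gamma(α + ΣXᵢ, β + n).
After batch 1: Gamma(α+S, β+n) = Gamma(4.4+22, 4.5+6) = Gamma(26.4, 10.5).
After batch 2: Gamma(α+S, β+n) = Gamma(26.4+68, 10.5+14) = Gamma(94.4, 24.5).
Mode of Gamma(α,β) for α≥1 is (α−1)/β = 93.4/24.5 = 3.8122.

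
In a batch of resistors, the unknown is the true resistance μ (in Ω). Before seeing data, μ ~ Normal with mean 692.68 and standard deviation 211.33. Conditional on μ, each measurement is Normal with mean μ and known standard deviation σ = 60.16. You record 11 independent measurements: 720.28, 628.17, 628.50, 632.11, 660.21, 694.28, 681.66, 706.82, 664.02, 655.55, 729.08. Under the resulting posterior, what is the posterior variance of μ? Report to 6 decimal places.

For Normal data with known variance σ², a Normal(μ₀, σ₀²) prior on μ is conjugate. Posterior precision = 1/σ₀² + n/σ²; posterior mean is the precision-weighted average of μ₀ and x̄.
σ₀² = 211.33² = 44660.3689, σ² = 60.16² = 3619.2256; σ² + n·σ₀² = 3619.2256 + 11·44660.3689 = 494883.2835.
Posterior precision = 1/σ₀² + n/σ² = 1/44660.3689 + 11/3619.2256 = (σ² + n·σ₀²)/(σ₀²σ²) = 494883.2835/(44660.3689·3619.2256); posterior variance σₙ² = σ₀²σ²/(σ² + n·σ₀²) = 44660.3689·3619.2256/494883.2835 = 326.614286.

326.614286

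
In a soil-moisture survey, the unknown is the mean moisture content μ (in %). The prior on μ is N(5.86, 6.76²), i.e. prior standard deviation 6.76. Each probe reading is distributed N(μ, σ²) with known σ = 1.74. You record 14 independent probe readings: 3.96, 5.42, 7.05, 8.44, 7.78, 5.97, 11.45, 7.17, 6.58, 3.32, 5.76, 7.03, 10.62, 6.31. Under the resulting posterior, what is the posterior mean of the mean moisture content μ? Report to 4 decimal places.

6.9136

For Normal data with known variance σ², a Normal(μ₀, σ₀²) prior on μ is conjugate. Posterior precision = 1/σ₀² + n/σ²; posterior mean is the precision-weighted average of μ₀ and x̄.
Σxᵢ = 3.96 + 5.42 + 7.05 + 8.44 + 7.78 + 5.97 + 11.45 + 7.17 + 6.58 + 3.32 + 5.76 + 7.03 + 10.62 + 6.31 = 96.86, so n·x̄ = 96.86.
σ₀² = 6.76² = 45.6976, σ² = 1.74² = 3.0276; σ² + n·σ₀² = 3.0276 + 14·45.6976 = 642.794.
Posterior mean = (μ₀/σ₀² + n·x̄/σ²)/(1/σ₀² + n/σ²) = (σ²·μ₀ + σ₀²·n·x̄)/(σ² + n·σ₀²) = (3.0276·5.86 + 45.6976·96.86)/642.794 = 4444.011272/642.794 = 6.9136.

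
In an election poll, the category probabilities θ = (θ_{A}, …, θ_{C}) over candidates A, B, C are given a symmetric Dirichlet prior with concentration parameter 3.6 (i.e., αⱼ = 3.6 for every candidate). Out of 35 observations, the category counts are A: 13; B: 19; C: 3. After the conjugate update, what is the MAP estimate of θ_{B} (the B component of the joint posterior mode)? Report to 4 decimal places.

0.5047

The Dirichlet prior is conjugate to the Multinomial likelihood: each posterior αⱼ = prior αⱼ + observed count nⱼ.
Posterior concentration: (16.6, 22.6, 6.6), total = 45.8.
Joint mode component: (α_{B}−1)/(Σα−K) = 21.6/42.8 = 0.5047.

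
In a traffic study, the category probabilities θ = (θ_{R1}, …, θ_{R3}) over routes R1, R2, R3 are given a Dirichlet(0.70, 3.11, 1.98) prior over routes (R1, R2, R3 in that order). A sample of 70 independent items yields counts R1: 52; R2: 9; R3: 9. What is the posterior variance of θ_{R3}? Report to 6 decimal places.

The Dirichlet prior is conjugate to the Multinomial likelihood: each posterior αⱼ = prior αⱼ + observed count nⱼ.
Posterior concentration: (52.70, 12.11, 10.98), total = 75.79.
Var[θ_j] = α_j(Σα−α_j)/((Σα)²(Σα+1)) = 10.98·64.81/(75.79²·76.79) = 0.001613.

0.001613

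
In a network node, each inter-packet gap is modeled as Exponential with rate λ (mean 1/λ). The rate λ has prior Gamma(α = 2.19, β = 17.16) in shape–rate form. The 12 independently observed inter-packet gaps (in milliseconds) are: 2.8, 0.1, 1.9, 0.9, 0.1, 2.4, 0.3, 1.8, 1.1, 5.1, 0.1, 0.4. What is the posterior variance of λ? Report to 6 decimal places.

With a Gamma(shape α, rate β) prior on the exponential rate λ, the posterior after n observations with total T = Σxᵢ is Gamma(α+n, β+T).
Sum of observations T = 17.0 milliseconds; n = 12.
Posterior: Gamma(2.19+12, 17.16+17.0) = Gamma(14.19, 34.16).
Var = α/β² = 0.012160.

0.012160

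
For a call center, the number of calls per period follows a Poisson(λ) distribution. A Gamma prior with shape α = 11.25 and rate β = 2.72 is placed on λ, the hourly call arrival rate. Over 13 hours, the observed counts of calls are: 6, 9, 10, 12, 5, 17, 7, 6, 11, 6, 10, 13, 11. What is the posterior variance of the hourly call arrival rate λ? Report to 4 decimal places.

0.5433

With a Gamma(shape α, rate β) prior, the Poisson likelihood is conjugate: the posterior is Gamma(α + ΣXᵢ, β + n).
Sum of counts S = 123 over n = 13 hours.
Posterior: Gamma(α+S, β+n) = Gamma(11.25+123, 2.72+13) = Gamma(134.25, 15.72).
Var = α/β² = 134.25/15.72² = 0.5433.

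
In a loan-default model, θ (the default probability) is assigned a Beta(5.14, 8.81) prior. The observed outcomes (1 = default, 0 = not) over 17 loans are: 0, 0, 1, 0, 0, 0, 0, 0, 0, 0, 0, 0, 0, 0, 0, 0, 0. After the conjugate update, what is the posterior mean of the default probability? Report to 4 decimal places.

The Beta prior is conjugate to a Binomial/Bernoulli likelihood; the update adds successes to α and failures to β.
Posterior: Beta(α+k, β+n−k) = Beta(5.14+1, 8.81+16) = Beta(6.14, 24.81).
Posterior mean = α/(α+β) = 6.14/30.95 = 0.1984.

0.1984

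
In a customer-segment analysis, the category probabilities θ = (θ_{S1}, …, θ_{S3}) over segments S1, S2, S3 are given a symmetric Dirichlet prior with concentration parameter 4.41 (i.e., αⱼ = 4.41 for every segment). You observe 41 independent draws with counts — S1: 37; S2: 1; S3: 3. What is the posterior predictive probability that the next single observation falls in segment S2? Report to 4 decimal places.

0.0998

The Dirichlet prior is conjugate to the Multinomial likelihood: each posterior αⱼ = prior αⱼ + observed count nⱼ.
Posterior concentration: (41.41, 5.41, 7.41), total = 54.23.
P(next = S2 | data) = α_{S2}/Σα = 0.0998.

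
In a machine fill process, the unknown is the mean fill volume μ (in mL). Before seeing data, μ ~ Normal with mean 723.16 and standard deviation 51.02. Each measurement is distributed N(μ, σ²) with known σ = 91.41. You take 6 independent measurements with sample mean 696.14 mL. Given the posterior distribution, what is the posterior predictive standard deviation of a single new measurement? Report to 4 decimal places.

96.2447

For Normal data with known variance σ², a Normal(μ₀, σ₀²) prior on μ is conjugate. Posterior precision = 1/σ₀² + n/σ²; posterior mean is the precision-weighted average of μ₀ and x̄.
σ₀² = 51.02² = 2603.0404, σ² = 91.41² = 8355.7881; σ² + n·σ₀² = 8355.7881 + 6·2603.0404 = 23974.0305.
Posterior precision = 1/σ₀² + n/σ² = 1/2603.0404 + 6/8355.7881 = (σ² + n·σ₀²)/(σ₀²σ²) = 23974.0305/(2603.0404·8355.7881); posterior variance σₙ² = σ₀²σ²/(σ² + n·σ₀²) = 2603.0404·8355.7881/23974.0305 = 907.250618.
Predictive variance for one new observation = σₙ² + σ² = 2603.0404·8355.7881/23974.0305 + 8355.7881 = σ²·(σ₀² + 23974.0305)/23974.0305 = 8355.7881·26577.0709/23974.0305 = 9263.038718; SD = √(8355.7881·26577.0709/23974.0305) = 96.2447.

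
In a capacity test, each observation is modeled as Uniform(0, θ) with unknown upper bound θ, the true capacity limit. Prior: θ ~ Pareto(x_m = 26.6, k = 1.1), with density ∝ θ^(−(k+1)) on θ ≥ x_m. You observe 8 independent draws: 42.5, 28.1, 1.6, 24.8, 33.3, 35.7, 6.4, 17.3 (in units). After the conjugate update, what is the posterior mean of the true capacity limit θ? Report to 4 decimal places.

47.7469

A Pareto(scale x_m, shape k) prior on the upper bound θ of Uniform(0, θ) is conjugate: posterior is Pareto(max(x_m, max xᵢ), k + n).
Sample maximum = 42.5; prior scale x_m = 26.6 → posterior scale = max = 42.5.
Posterior shape = 1.1 + 8 = 9.1.
E[θ|data] = k·x_m/(k−1) = 9.1·42.5/8.1 = 47.7469.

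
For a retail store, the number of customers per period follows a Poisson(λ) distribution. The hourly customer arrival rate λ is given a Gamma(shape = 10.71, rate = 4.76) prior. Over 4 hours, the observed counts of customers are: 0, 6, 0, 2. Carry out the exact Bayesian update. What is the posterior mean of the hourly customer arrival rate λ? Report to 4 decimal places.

2.1358

With a Gamma(shape α, rate β) prior, the Poisson likelihood is conjugate: the posterior is Gamma(α + ΣXᵢ, β + n).
Sum of counts S = 8 over n = 4 hours.
Posterior: Gamma(α+S, β+n) = Gamma(10.71+8, 4.76+4) = Gamma(18.71, 8.76).
Posterior mean = α/β = 18.71/8.76 = 2.1358.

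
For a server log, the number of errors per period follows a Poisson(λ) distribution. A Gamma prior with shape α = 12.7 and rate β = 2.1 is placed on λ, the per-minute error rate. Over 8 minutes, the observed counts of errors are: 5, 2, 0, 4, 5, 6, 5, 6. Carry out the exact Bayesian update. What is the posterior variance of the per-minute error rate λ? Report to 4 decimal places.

With a Gamma(shape α, rate β) prior, the Poisson likelihood is conjugate: the posterior is Gamma(α + ΣXᵢ, β + n).
Sum of counts S = 33 over n = 8 minutes.
Posterior: Gamma(α+S, β+n) = Gamma(12.7+33, 2.1+8) = Gamma(45.7, 10.1).
Var = α/β² = 45.7/10.1² = 0.4480.

0.4480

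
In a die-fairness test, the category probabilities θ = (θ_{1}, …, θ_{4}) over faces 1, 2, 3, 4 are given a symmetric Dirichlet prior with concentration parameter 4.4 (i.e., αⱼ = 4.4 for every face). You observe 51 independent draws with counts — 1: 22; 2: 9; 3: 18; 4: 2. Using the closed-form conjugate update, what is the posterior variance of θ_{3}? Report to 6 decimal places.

0.003160

The Dirichlet prior is conjugate to the Multinomial likelihood: each posterior αⱼ = prior αⱼ + observed count nⱼ.
Posterior concentration: (26.4, 13.4, 22.4, 6.4), total = 68.6.
Var[θ_j] = α_j(Σα−α_j)/((Σα)²(Σα+1)) = 22.4·46.2/(68.6²·69.6) = 0.003160.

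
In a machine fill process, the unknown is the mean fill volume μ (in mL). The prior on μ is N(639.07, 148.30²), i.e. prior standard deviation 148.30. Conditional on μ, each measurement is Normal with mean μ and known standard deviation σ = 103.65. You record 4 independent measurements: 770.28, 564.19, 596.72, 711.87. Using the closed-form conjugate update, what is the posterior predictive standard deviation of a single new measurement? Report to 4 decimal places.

For Normal data with known variance σ², a Normal(μ₀, σ₀²) prior on μ is conjugate. Posterior precision = 1/σ₀² + n/σ²; posterior mean is the precision-weighted average of μ₀ and x̄.
σ₀² = 148.30² = 21992.89, σ² = 103.65² = 10743.3225; σ² + n·σ₀² = 10743.3225 + 4·21992.89 = 98714.8825.
Posterior precision = 1/σ₀² + n/σ² = 1/21992.89 + 4/10743.3225 = (σ² + n·σ₀²)/(σ₀²σ²) = 98714.8825/(21992.89·10743.3225); posterior variance σₙ² = σ₀²σ²/(σ² + n·σ₀²) = 21992.89·10743.3225/98714.8825 = 2393.526731.
Predictive variance for one new observation = σₙ² + σ² = 21992.89·10743.3225/98714.8825 + 10743.3225 = σ²·(σ₀² + 98714.8825)/98714.8825 = 10743.3225·120707.7725/98714.8825 = 13136.849231; SD = √(10743.3225·120707.7725/98714.8825) = 114.6161.

114.6161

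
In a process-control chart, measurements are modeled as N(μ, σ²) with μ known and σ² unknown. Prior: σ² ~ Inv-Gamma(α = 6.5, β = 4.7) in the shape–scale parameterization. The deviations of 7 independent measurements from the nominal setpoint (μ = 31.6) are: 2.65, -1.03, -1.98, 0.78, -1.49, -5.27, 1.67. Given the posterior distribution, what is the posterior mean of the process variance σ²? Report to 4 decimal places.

With known mean μ and an Inverse-Gamma(α, β) prior on σ², the Normal likelihood is conjugate: posterior is Inv-Gamma(α + n/2, β + Σ(xᵢ−μ)²/2).
Σ(xᵢ−μ)² = (2.65)² + (-1.03)² + (-1.98)² + (0.78)² + (-1.49)² + (-5.27)² + (1.67)² = 45.3941.
Posterior: Inv-Gamma(6.5 + 7/2, 4.7 + 45.3941/2) = Inv-Gamma(10.00, 27.39705).
E[σ²|data] = β/(α−1) = 27.39705/9.00 = 3.0441.

3.0441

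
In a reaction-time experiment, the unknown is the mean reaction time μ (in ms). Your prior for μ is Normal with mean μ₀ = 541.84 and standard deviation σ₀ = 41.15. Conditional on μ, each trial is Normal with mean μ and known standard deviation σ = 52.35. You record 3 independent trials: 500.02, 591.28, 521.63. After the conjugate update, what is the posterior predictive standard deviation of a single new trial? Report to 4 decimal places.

For Normal data with known variance σ², a Normal(μ₀, σ₀²) prior on μ is conjugate. Posterior precision = 1/σ₀² + n/σ²; posterior mean is the precision-weighted average of μ₀ and x̄.
σ₀² = 41.15² = 1693.3225, σ² = 52.35² = 2740.5225; σ² + n·σ₀² = 2740.5225 + 3·1693.3225 = 7820.49.
Posterior precision = 1/σ₀² + n/σ² = 1/1693.3225 + 3/2740.5225 = (σ² + n·σ₀²)/(σ₀²σ²) = 7820.49/(1693.3225·2740.5225); posterior variance σₙ² = σ₀²σ²/(σ² + n·σ₀²) = 1693.3225·2740.5225/7820.49 = 593.388446.
Predictive variance for one new observation = σₙ² + σ² = 1693.3225·2740.5225/7820.49 + 2740.5225 = σ²·(σ₀² + 7820.49)/7820.49 = 2740.5225·9513.8125/7820.49 = 3333.910946; SD = √(2740.5225·9513.8125/7820.49) = 57.7400.

57.7400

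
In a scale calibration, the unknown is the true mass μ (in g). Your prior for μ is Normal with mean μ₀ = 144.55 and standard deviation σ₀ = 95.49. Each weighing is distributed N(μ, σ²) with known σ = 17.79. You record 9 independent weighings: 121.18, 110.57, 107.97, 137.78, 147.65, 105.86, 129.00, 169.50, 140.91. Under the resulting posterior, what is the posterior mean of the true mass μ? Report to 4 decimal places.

For Normal data with known variance σ², a Normal(μ₀, σ₀²) prior on μ is conjugate. Posterior precision = 1/σ₀² + n/σ²; posterior mean is the precision-weighted average of μ₀ and x̄.
Σxᵢ = 121.18 + 110.57 + 107.97 + 137.78 + 147.65 + 105.86 + 129.00 + 169.50 + 140.91 = 1170.42, so n·x̄ = 1170.42.
σ₀² = 95.49² = 9118.3401, σ² = 17.79² = 316.4841; σ² + n·σ₀² = 316.4841 + 9·9118.3401 = 82381.545.
Posterior mean = (μ₀/σ₀² + n·x̄/σ²)/(1/σ₀² + n/σ²) = (σ²·μ₀ + σ₀²·n·x̄)/(σ² + n·σ₀²) = (316.4841·144.55 + 9118.3401·1170.42)/82381.545 = 10718035.396497/82381.545 = 130.1024.

130.1024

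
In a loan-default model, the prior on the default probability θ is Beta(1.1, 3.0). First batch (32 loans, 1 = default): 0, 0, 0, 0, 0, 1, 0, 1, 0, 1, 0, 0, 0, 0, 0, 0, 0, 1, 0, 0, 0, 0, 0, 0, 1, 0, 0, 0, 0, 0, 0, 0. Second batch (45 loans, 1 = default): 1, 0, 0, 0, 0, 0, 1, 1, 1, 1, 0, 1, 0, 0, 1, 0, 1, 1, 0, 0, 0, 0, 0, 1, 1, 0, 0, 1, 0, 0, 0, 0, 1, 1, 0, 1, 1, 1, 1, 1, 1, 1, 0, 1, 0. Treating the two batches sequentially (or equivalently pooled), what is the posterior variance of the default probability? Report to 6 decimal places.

0.002758

The Beta prior is conjugate to a Binomial/Bernoulli likelihood; the update adds successes to α and failures to β.
After batch 1: Beta(1.1+5, 3.0+27) = Beta(6.1, 30.0).
After batch 2: Beta(6.1+22, 30.0+23) = Beta(28.1, 53.0).
Var = αβ/((α+β)²(α+β+1)) = 28.1·53.0/(81.1²·82.1) = 0.002758.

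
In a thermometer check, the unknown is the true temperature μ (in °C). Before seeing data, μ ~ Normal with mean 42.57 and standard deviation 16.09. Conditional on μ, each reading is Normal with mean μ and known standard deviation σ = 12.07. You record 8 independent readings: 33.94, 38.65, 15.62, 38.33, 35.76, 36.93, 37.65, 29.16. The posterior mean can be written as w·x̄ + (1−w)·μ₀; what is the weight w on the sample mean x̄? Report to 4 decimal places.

For Normal data with known variance σ², a Normal(μ₀, σ₀²) prior on μ is conjugate. Posterior precision = 1/σ₀² + n/σ²; posterior mean is the precision-weighted average of μ₀ and x̄.
σ₀² = 16.09² = 258.8881, σ² = 12.07² = 145.6849. Prior precision 1/σ₀² = 1/258.8881; data precision n/σ² = 8/145.6849.
w = (n/σ²)/(1/σ₀² + n/σ²) = n·σ₀²/(σ² + n·σ₀²) = 8·258.8881/(145.6849 + 8·258.8881) = 2071.1048/2216.7897 = 0.9343.

0.9343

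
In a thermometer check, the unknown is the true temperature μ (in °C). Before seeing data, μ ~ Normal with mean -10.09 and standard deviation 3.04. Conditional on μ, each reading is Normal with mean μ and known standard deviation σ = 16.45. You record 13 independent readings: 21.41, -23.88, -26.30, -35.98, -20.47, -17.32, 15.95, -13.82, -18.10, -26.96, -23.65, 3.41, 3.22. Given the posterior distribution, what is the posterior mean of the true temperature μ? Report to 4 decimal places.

-10.8308

For Normal data with known variance σ², a Normal(μ₀, σ₀²) prior on μ is conjugate. Posterior precision = 1/σ₀² + n/σ²; posterior mean is the precision-weighted average of μ₀ and x̄.
Σxᵢ = 21.41 + (-23.88) + (-26.30) + (-35.98) + (-20.47) + (-17.32) + 15.95 + (-13.82) + (-18.10) + (-26.96) + (-23.65) + 3.41 + 3.22 = -162.49, so n·x̄ = -162.49.
σ₀² = 3.04² = 9.2416, σ² = 16.45² = 270.6025; σ² + n·σ₀² = 270.6025 + 13·9.2416 = 390.7433.
Posterior mean = (μ₀/σ₀² + n·x̄/σ²)/(1/σ₀² + n/σ²) = (σ²·μ₀ + σ₀²·n·x̄)/(σ² + n·σ₀²) = (270.6025·(-10.09) + 9.2416·(-162.49))/390.7433 = -4232.046809/390.7433 = -10.8308.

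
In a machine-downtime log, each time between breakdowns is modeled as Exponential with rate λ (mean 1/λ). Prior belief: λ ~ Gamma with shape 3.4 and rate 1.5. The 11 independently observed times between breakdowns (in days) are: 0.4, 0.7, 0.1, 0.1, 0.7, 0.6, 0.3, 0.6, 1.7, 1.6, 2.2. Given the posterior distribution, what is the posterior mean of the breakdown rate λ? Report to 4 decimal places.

With a Gamma(shape α, rate β) prior on the exponential rate λ, the posterior after n observations with total T = Σxᵢ is Gamma(α+n, β+T).
Sum of observations T = 9.0 days; n = 11.
Posterior: Gamma(3.4+11, 1.5+9.0) = Gamma(14.4, 10.5).
Posterior mean of λ = α/β = 14.4/10.5 = 1.3714.

1.3714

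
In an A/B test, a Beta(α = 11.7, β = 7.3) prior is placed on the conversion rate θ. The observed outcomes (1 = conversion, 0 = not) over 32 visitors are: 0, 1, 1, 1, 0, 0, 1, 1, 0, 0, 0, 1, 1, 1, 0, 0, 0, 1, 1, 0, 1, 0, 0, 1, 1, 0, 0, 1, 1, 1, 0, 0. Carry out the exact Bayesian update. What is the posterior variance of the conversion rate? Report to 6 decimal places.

The Beta prior is conjugate to a Binomial/Bernoulli likelihood; the update adds successes to α and failures to β.
Posterior: Beta(α+k, β+n−k) = Beta(11.7+16, 7.3+16) = Beta(27.7, 23.3).
Var = αβ/((α+β)²(α+β+1)) = 27.7·23.3/(51.0²·52.0) = 0.004772.

0.004772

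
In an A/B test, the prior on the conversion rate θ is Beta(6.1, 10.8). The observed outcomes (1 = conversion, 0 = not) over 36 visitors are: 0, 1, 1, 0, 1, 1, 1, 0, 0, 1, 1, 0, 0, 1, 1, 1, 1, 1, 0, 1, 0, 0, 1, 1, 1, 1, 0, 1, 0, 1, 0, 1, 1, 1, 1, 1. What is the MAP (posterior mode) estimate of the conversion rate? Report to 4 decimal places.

The Beta prior is conjugate to a Binomial/Bernoulli likelihood; the update adds successes to α and failures to β.
Posterior: Beta(α+k, β+n−k) = Beta(6.1+24, 10.8+12) = Beta(30.1, 22.8).
Mode of Beta(a,b) for a,b>1 is (a−1)/(a+b−2) = 29.1/50.9 = 0.5717.

0.5717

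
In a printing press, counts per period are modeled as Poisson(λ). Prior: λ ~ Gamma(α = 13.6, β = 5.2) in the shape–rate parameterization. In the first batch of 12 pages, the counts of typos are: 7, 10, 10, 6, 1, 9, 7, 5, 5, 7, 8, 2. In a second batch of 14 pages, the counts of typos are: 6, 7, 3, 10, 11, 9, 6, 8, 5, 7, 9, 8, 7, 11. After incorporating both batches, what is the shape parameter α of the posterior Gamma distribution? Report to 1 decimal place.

197.6

With a Gamma(shape α, rate β) prior, the Poisson likelihood is conjugate: the posterior is Gamma(α + ΣXᵢ, β + n).
Batch 1: sum of counts S = 77 over n = 12 pages.
After batch 1: Gamma(α+S, β+n) = Gamma(13.6+77, 5.2+12) = Gamma(90.6, 17.2).
Batch 2: sum of counts S = 107 over n = 14 pages.
After batch 2: Gamma(α+S, β+n) = Gamma(90.6+107, 17.2+14) = Gamma(197.6, 31.2).
Posterior α = 197.6.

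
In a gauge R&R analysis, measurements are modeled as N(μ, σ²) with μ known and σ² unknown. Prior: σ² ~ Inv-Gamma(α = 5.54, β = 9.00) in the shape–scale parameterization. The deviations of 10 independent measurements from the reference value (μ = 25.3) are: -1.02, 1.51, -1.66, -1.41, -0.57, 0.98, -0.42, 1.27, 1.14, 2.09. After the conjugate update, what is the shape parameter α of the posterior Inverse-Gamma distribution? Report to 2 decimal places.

10.54

With known mean μ and an Inverse-Gamma(α, β) prior on σ², the Normal likelihood is conjugate: posterior is Inv-Gamma(α + n/2, β + Σ(xᵢ−μ)²/2).
Σ(xᵢ−μ)² = (-1.02)² + (1.51)² + (-1.66)² + (-1.41)² + (-0.57)² + (0.98)² + (-0.42)² + (1.27)² + (1.14)² + (2.09)² = 16.8065.
Posterior: Inv-Gamma(5.54 + 10/2, 9.00 + 16.8065/2) = Inv-Gamma(10.54, 17.40325).
Posterior α = 10.54.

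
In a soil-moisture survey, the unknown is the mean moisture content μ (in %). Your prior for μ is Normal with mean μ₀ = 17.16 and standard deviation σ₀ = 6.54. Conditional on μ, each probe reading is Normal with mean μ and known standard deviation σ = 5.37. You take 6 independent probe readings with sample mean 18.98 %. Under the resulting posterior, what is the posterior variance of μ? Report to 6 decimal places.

For Normal data with known variance σ², a Normal(μ₀, σ₀²) prior on μ is conjugate. Posterior precision = 1/σ₀² + n/σ²; posterior mean is the precision-weighted average of μ₀ and x̄.
σ₀² = 6.54² = 42.7716, σ² = 5.37² = 28.8369; σ² + n·σ₀² = 28.8369 + 6·42.7716 = 285.4665.
Posterior precision = 1/σ₀² + n/σ² = 1/42.7716 + 6/28.8369 = (σ² + n·σ₀²)/(σ₀²σ²) = 285.4665/(42.7716·28.8369); posterior variance σₙ² = σ₀²σ²/(σ² + n·σ₀²) = 42.7716·28.8369/285.4665 = 4.320648.

4.320648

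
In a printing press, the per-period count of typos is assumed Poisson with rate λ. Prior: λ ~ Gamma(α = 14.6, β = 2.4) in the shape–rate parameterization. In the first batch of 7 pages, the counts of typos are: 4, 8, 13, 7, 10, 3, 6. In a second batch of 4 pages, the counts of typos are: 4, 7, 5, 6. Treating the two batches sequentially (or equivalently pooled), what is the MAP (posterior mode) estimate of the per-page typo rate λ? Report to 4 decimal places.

With a Gamma(shape α, rate β) prior, the Poisson likelihood is conjugate: the posterior is Gamma(α + ΣXᵢ, β + n).
Batch 1: sum of counts S = 51 over n = 7 pages.
After batch 1: Gamma(α+S, β+n) = Gamma(14.6+51, 2.4+7) = Gamma(65.6, 9.4).
Batch 2: sum of counts S = 22 over n = 4 pages.
After batch 2: Gamma(α+S, β+n) = Gamma(65.6+22, 9.4+4) = Gamma(87.6, 13.4).
Mode of Gamma(α,β) for α≥1 is (α−1)/β = 86.6/13.4 = 6.4627.

6.4627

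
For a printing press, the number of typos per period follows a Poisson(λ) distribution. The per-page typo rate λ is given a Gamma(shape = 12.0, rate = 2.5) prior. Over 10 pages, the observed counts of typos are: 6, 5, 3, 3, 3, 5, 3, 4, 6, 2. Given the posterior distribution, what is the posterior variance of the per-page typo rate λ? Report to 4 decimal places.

With a Gamma(shape α, rate β) prior, the Poisson likelihood is conjugate: the posterior is Gamma(α + ΣXᵢ, β + n).
Sum of counts S = 40 over n = 10 pages.
Posterior: Gamma(α+S, β+n) = Gamma(12.0+40, 2.5+10) = Gamma(52.0, 12.5).
Var = α/β² = 52.0/12.5² = 0.3328.

0.3328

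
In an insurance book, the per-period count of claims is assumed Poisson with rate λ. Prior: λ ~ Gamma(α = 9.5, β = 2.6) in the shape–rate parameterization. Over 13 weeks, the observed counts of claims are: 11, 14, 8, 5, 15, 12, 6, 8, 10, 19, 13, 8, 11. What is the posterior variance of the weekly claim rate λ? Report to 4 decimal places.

With a Gamma(shape α, rate β) prior, the Poisson likelihood is conjugate: the posterior is Gamma(α + ΣXᵢ, β + n).
Sum of counts S = 140 over n = 13 weeks.
Posterior: Gamma(α+S, β+n) = Gamma(9.5+140, 2.6+13) = Gamma(149.5, 15.6).
Var = α/β² = 149.5/15.6² = 0.6143.

0.6143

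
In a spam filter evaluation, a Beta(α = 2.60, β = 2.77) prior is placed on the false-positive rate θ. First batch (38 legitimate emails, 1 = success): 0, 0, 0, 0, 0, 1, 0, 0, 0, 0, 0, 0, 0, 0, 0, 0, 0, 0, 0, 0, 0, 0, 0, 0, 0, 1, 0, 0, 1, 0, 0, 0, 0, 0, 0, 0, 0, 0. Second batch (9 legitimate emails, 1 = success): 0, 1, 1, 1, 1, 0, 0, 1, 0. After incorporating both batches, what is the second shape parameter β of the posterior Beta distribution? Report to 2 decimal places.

41.77

The Beta prior is conjugate to a Binomial/Bernoulli likelihood; the update adds successes to α and failures to β.
After batch 1: Beta(2.60+3, 2.77+35) = Beta(5.60, 37.77).
After batch 2: Beta(5.60+5, 37.77+4) = Beta(10.60, 41.77).
Posterior β = 41.77.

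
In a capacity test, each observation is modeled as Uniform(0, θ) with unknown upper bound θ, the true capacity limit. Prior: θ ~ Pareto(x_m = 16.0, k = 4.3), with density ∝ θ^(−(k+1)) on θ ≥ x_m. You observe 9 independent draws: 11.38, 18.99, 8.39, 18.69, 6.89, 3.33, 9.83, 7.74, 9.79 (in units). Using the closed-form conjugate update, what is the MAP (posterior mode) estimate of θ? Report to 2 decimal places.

A Pareto(scale x_m, shape k) prior on the upper bound θ of Uniform(0, θ) is conjugate: posterior is Pareto(max(x_m, max xᵢ), k + n).
Sample maximum = 18.99; prior scale x_m = 16.0 → posterior scale = max = 18.99.
Posterior shape = 4.3 + 9 = 13.3.
The Pareto density is decreasing on [x_m, ∞), so the mode is x_m = 18.99.

18.99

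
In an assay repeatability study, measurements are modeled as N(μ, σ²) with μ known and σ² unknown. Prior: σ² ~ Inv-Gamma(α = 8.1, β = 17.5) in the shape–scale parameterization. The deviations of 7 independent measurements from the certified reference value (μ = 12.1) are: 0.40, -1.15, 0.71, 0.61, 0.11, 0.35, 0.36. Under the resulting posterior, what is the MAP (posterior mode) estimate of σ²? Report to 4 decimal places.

1.4930

With known mean μ and an Inverse-Gamma(α, β) prior on σ², the Normal likelihood is conjugate: posterior is Inv-Gamma(α + n/2, β + Σ(xᵢ−μ)²/2).
Σ(xᵢ−μ)² = (0.40)² + (-1.15)² + (0.71)² + (0.61)² + (0.11)² + (0.35)² + (0.36)² = 2.6229.
Posterior: Inv-Gamma(8.1 + 7/2, 17.5 + 2.6229/2) = Inv-Gamma(11.60, 18.81145).
Mode = β/(α+1) = 18.81145/12.60 = 1.4930.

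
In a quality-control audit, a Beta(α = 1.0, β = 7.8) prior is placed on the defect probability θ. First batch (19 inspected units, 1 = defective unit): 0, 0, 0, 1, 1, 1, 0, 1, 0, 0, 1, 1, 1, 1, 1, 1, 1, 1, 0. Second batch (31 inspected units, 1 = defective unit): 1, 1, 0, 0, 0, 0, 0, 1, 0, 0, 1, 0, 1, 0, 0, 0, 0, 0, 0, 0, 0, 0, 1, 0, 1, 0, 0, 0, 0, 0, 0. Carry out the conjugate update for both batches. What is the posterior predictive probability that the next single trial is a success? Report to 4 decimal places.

0.3401

The Beta prior is conjugate to a Binomial/Bernoulli likelihood; the update adds successes to α and failures to β.
After batch 1: Beta(1.0+12, 7.8+7) = Beta(13.0, 14.8).
After batch 2: Beta(13.0+7, 14.8+24) = Beta(20.0, 38.8).
For a single future Bernoulli trial, P(success | data) = α/(α+β) = 0.3401.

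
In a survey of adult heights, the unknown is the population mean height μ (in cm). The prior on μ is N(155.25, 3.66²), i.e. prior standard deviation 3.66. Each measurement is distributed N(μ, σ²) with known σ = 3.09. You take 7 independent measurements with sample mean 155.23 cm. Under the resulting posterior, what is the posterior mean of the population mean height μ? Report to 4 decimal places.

155.2318

For Normal data with known variance σ², a Normal(μ₀, σ₀²) prior on μ is conjugate. Posterior precision = 1/σ₀² + n/σ²; posterior mean is the precision-weighted average of μ₀ and x̄.
n·x̄ = 7·155.23 = 1086.61.
σ₀² = 3.66² = 13.3956, σ² = 3.09² = 9.5481; σ² + n·σ₀² = 9.5481 + 7·13.3956 = 103.3173.
Posterior mean = (μ₀/σ₀² + n·x̄/σ²)/(1/σ₀² + n/σ²) = (σ²·μ₀ + σ₀²·n·x̄)/(σ² + n·σ₀²) = (9.5481·155.25 + 13.3956·1086.61)/103.3173 = 16038.135441/103.3173 = 155.2318.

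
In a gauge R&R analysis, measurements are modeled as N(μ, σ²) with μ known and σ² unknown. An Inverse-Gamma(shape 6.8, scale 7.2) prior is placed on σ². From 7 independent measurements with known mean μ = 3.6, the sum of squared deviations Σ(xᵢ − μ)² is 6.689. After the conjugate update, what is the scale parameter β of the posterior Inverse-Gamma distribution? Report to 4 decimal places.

10.5445

With known mean μ and an Inverse-Gamma(α, β) prior on σ², the Normal likelihood is conjugate: posterior is Inv-Gamma(α + n/2, β + Σ(xᵢ−μ)²/2).
Posterior: Inv-Gamma(6.8 + 7/2, 7.2 + 6.689/2) = Inv-Gamma(10.30, 10.5445).
Posterior β = 10.5445.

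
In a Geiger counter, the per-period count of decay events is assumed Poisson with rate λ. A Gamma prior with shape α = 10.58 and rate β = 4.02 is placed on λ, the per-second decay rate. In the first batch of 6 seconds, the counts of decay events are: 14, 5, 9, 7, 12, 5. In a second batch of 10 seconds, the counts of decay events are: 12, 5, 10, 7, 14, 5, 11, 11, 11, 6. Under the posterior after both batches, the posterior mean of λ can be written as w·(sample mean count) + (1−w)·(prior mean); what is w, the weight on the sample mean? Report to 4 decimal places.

With a Gamma(shape α, rate β) prior, the Poisson likelihood is conjugate: the posterior is Gamma(α + ΣXᵢ, β + n).
Total number of seconds: n = 6 + 10 = 16.
Posterior mean = (α₀+S)/(β₀+n) = [n/(β₀+n)]·(S/n) + [β₀/(β₀+n)]·(α₀/β₀), so only n and β₀ enter the weight.
Weight on data w = n/(β₀+n) = 16/(4.02+16) = 16/20.02 = 0.7992.

0.7992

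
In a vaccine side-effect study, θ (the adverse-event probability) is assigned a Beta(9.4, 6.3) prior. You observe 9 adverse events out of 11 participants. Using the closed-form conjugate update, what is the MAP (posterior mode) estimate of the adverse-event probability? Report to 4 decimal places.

0.7045

The Beta prior is conjugate to a Binomial/Bernoulli likelihood; the update adds successes to α and failures to β.
Posterior: Beta(α+k, β+n−k) = Beta(9.4+9, 6.3+2) = Beta(18.4, 8.3).
Mode of Beta(a,b) for a,b>1 is (a−1)/(a+b−2) = 17.4/24.7 = 0.7045.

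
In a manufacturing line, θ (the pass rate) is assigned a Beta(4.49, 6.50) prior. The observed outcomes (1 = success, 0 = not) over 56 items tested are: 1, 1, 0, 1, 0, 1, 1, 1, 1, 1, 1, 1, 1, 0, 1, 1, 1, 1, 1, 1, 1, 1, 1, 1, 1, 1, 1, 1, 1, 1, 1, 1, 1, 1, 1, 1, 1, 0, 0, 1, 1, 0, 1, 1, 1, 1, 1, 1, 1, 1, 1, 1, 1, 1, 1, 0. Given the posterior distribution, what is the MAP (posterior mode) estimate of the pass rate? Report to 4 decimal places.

0.8077

The Beta prior is conjugate to a Binomial/Bernoulli likelihood; the update adds successes to α and failures to β.
Posterior: Beta(α+k, β+n−k) = Beta(4.49+49, 6.50+7) = Beta(53.49, 13.50).
Mode of Beta(a,b) for a,b>1 is (a−1)/(a+b−2) = 52.49/64.99 = 0.8077.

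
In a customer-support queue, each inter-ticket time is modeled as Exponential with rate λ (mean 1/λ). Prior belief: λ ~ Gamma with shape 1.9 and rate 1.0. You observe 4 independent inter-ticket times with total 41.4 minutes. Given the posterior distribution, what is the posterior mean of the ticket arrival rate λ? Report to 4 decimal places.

With a Gamma(shape α, rate β) prior on the exponential rate λ, the posterior after n observations with total T = Σxᵢ is Gamma(α+n, β+T).
Posterior: Gamma(1.9+4, 1.0+41.4) = Gamma(5.9, 42.4).
Posterior mean of λ = α/β = 5.9/42.4 = 0.1392.

0.1392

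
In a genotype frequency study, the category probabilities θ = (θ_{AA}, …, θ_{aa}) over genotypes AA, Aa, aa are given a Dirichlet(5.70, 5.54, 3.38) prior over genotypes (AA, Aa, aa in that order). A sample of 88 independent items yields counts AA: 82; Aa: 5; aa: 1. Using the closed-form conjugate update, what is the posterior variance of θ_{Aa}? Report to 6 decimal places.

The Dirichlet prior is conjugate to the Multinomial likelihood: each posterior αⱼ = prior αⱼ + observed count nⱼ.
Posterior concentration: (87.70, 10.54, 4.38), total = 102.62.
Var[θ_j] = α_j(Σα−α_j)/((Σα)²(Σα+1)) = 10.54·92.08/(102.62²·103.62) = 0.000889.

0.000889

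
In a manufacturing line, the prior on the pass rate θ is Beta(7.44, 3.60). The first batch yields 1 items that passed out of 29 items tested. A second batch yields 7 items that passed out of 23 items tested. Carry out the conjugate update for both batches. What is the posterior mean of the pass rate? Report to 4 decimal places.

0.2449

The Beta prior is conjugate to a Binomial/Bernoulli likelihood; the update adds successes to α and failures to β.
After batch 1: Beta(7.44+1, 3.60+28) = Beta(8.44, 31.60).
After batch 2: Beta(8.44+7, 31.60+16) = Beta(15.44, 47.60).
Posterior mean = α/(α+β) = 15.44/63.04 = 0.2449.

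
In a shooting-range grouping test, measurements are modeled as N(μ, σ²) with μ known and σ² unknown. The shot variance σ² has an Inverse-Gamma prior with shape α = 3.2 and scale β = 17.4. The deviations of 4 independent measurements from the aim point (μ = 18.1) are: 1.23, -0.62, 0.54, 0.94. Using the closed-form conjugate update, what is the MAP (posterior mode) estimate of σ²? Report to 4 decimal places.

3.0542

With known mean μ and an Inverse-Gamma(α, β) prior on σ², the Normal likelihood is conjugate: posterior is Inv-Gamma(α + n/2, β + Σ(xᵢ−μ)²/2).
Σ(xᵢ−μ)² = (1.23)² + (-0.62)² + (0.54)² + (0.94)² = 3.0725.
Posterior: Inv-Gamma(3.2 + 4/2, 17.4 + 3.0725/2) = Inv-Gamma(5.20, 18.93625).
Mode = β/(α+1) = 18.93625/6.20 = 3.0542.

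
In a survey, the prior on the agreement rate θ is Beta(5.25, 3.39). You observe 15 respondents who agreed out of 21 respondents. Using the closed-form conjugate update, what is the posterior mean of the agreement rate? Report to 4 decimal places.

0.6832

The Beta prior is conjugate to a Binomial/Bernoulli likelihood; the update adds successes to α and failures to β.
Posterior: Beta(α+k, β+n−k) = Beta(5.25+15, 3.39+6) = Beta(20.25, 9.39).
Posterior mean = α/(α+β) = 20.25/29.64 = 0.6832.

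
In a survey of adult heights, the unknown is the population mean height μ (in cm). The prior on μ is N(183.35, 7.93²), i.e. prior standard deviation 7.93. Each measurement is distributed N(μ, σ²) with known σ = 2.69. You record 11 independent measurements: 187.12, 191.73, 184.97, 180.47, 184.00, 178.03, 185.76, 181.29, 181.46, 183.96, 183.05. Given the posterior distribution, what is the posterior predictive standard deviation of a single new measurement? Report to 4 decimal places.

2.8084

For Normal data with known variance σ², a Normal(μ₀, σ₀²) prior on μ is conjugate. Posterior precision = 1/σ₀² + n/σ²; posterior mean is the precision-weighted average of μ₀ and x̄.
σ₀² = 7.93² = 62.8849, σ² = 2.69² = 7.2361; σ² + n·σ₀² = 7.2361 + 11·62.8849 = 698.97.
Posterior precision = 1/σ₀² + n/σ² = 1/62.8849 + 11/7.2361 = (σ² + n·σ₀²)/(σ₀²σ²) = 698.97/(62.8849·7.2361); posterior variance σₙ² = σ₀²σ²/(σ² + n·σ₀²) = 62.8849·7.2361/698.97 = 0.651017.
Predictive variance for one new observation = σₙ² + σ² = 62.8849·7.2361/698.97 + 7.2361 = σ²·(σ₀² + 698.97)/698.97 = 7.2361·761.8549/698.97 = 7.887117; SD = √(7.2361·761.8549/698.97) = 2.8084.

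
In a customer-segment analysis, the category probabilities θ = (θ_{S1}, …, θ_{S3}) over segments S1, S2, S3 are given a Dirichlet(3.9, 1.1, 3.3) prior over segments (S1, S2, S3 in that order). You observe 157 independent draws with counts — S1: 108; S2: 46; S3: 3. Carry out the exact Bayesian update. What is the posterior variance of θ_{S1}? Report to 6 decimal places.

0.001315

The Dirichlet prior is conjugate to the Multinomial likelihood: each posterior αⱼ = prior αⱼ + observed count nⱼ.
Posterior concentration: (111.9, 47.1, 6.3), total = 165.3.
Var[θ_j] = α_j(Σα−α_j)/((Σα)²(Σα+1)) = 111.9·53.4/(165.3²·166.3) = 0.001315.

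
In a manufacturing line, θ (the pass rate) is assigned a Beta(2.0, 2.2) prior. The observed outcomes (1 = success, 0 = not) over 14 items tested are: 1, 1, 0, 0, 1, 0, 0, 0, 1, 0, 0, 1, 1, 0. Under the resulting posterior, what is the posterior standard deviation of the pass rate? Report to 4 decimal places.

0.1133

The Beta prior is conjugate to a Binomial/Bernoulli likelihood; the update adds successes to α and failures to β.
Posterior: Beta(α+k, β+n−k) = Beta(2.0+6, 2.2+8) = Beta(8.0, 10.2).
Var = αβ/((α+β)²(α+β+1)) = 8.0·10.2/(18.2²·19.2) = 0.01283058; SD = √0.01283058 = 0.1133.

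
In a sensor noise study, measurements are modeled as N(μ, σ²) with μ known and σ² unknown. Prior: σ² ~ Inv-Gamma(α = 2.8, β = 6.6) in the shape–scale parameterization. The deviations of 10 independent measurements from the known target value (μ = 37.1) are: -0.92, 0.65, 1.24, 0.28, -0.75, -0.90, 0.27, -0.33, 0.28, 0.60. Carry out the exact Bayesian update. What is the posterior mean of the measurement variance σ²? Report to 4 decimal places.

1.3292

With known mean μ and an Inverse-Gamma(α, β) prior on σ², the Normal likelihood is conjugate: posterior is Inv-Gamma(α + n/2, β + Σ(xᵢ−μ)²/2).
Σ(xᵢ−μ)² = (-0.92)² + (0.65)² + (1.24)² + (0.28)² + (-0.75)² + (-0.90)² + (0.27)² + (-0.33)² + (0.28)² + (0.60)² = 4.8776.
Posterior: Inv-Gamma(2.8 + 10/2, 6.6 + 4.8776/2) = Inv-Gamma(7.80, 9.03880).
E[σ²|data] = β/(α−1) = 9.03880/6.80 = 1.3292.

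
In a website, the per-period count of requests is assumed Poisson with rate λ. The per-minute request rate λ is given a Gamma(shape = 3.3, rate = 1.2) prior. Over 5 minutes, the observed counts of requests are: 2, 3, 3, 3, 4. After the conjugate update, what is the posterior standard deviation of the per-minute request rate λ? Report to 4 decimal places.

0.6900

With a Gamma(shape α, rate β) prior, the Poisson likelihood is conjugate: the posterior is Gamma(α + ΣXᵢ, β + n).
Sum of counts S = 15 over n = 5 minutes.
Posterior: Gamma(α+S, β+n) = Gamma(3.3+15, 1.2+5) = Gamma(18.3, 6.2).
SD = √α/β = √18.3/6.2 = 0.6900.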